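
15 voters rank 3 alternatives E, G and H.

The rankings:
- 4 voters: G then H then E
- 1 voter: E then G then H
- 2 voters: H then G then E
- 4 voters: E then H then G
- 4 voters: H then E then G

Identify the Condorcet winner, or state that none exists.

H

Pairwise majorities:
E vs G: E, 9–6.
E vs H: H, 10–5.
G vs H: H, 10–5.
H wins every pairwise contest, so H is the Condorcet winner.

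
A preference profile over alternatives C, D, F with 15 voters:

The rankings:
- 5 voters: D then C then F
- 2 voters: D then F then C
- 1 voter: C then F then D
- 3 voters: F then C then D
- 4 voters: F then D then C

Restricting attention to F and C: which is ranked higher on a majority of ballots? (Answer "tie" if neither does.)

Ballots ranking F above C: 2 + 3 + 4 = 9.
Ballots ranking C above F: 15 − 9 = 6.
F wins the head-to-head 9–6.

F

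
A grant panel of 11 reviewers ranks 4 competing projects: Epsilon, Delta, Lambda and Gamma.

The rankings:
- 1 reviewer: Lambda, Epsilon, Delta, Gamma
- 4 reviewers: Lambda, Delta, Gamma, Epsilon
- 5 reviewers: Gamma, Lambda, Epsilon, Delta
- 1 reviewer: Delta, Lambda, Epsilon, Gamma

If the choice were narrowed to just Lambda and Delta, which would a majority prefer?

Lambda

Ballots ranking Lambda above Delta: 1 + 4 + 5 = 10.
Ballots ranking Delta above Lambda: 11 − 10 = 1.
Lambda wins the head-to-head 10–1.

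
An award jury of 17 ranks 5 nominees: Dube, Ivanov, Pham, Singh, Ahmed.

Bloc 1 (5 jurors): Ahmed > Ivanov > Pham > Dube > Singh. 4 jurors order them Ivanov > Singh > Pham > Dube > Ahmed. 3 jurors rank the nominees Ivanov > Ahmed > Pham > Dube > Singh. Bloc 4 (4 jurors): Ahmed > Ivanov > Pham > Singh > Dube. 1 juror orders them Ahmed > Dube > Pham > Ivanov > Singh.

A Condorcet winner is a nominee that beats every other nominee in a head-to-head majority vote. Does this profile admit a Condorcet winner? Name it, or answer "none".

Head-to-head results (17 jurors):
Dube vs Ivanov: 1 for Dube, 16 for Ivanov — Ivanov by 16–1.
Dube vs Pham: Dube is ranked higher on 1 ballot, Pham on 16. Pham wins 16–1.
Dube vs Singh: Dube preferred on 5+3+1 = 9 ballots; Dube wins 9–8.
Dube vs Ahmed: 4 to 13, Ahmed.
Ivanov vs Pham: 5+4+3+4 = 16 for Ivanov, 1 for Pham — Ivanov by 16–1.
Ivanov vs Singh: 5+4+3+4+1 = 17 for Ivanov, 0 for Singh — Ivanov by 17–0.
Ivanov vs Ahmed: Ivanov is ranked higher on 4+3 = 7 ballots, Ahmed on 10. Ahmed wins 10–7.
Pham vs Singh: Pham is ranked higher on 5+3+4+1 = 13 ballots, Singh on 4. Pham wins 13–4.
Pham vs Ahmed: Pham is ranked higher on 4 ballots, Ahmed on 13. Ahmed wins 13–4.
Singh vs Ahmed: Singh preferred on 4 ballots; Ahmed wins 13–4.
Ahmed defeats every rival head-to-head and is the Condorcet winner.

Ahmed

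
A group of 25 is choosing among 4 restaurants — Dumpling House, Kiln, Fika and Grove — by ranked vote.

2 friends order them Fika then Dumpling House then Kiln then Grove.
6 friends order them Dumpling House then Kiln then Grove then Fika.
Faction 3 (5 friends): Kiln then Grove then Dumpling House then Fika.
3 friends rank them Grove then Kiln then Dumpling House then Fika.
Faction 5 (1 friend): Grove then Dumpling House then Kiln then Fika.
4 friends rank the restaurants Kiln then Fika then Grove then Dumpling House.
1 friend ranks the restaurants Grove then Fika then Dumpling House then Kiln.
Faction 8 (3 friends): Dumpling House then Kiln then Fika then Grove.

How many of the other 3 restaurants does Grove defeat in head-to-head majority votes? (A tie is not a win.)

Grove against each rival (25 friends):
Grove vs Dumpling House: Grove, 14–11.
Grove vs Kiln: Kiln wins 20–5.
Grove vs Fika: Grove preferred on 6+5+3+1+1 = 16 ballots; Grove wins 16–9.
Grove beats Dumpling House, Fika; loses to Kiln — 2 pairwise wins.

2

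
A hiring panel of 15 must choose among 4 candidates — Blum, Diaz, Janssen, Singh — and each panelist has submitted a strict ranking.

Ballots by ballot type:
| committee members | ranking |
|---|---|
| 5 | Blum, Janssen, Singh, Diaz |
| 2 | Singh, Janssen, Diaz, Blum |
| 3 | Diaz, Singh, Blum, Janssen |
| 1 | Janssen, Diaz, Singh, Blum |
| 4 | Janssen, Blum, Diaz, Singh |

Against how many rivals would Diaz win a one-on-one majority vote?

Diaz against each rival (15 committee members):
Diaz vs Blum: 2+3+1 = 6 for Diaz, 9 for Blum — Blum by 9–6.
Diaz vs Janssen: Diaz preferred on 3 ballots; Janssen wins 12–3.
Diaz vs Singh: Diaz, 8–7.
Diaz beats Singh; loses to Blum, Janssen — 1 pairwise win.

1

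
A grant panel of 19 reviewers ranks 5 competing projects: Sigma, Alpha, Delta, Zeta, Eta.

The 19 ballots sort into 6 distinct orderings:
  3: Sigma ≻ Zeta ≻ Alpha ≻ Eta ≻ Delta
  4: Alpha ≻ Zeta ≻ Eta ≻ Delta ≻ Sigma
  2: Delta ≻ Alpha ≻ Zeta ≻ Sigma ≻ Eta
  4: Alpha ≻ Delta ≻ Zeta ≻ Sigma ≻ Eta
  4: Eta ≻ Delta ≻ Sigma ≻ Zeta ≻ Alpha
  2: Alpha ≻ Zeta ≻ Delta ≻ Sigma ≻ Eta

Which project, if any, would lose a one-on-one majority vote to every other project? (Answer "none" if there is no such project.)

Head-to-head results (19 reviewers):
Sigma vs Alpha: Sigma preferred on 3+4 = 7 ballots; Alpha wins 12–7.
Sigma vs Delta: Delta, 16–3.
Sigma–Zeta: Zeta 12–7.
Sigma–Eta: Sigma 11–8.
Alpha vs Delta: Alpha wins 13–6.
Alpha vs Zeta: Alpha, 12–7.
Alpha vs Eta: 15 to 4, Alpha.
Delta vs Zeta: Delta preferred on 2+4+4 = 10 ballots; Delta wins 10–9.
Delta vs Eta: Eta wins 11–8.
Zeta–Eta: Zeta 15–4.
No project is winless: Sigma beats Eta; Alpha beats Sigma; Delta beats Sigma; Zeta beats Sigma; Eta beats Delta. There is no Condorcet loser.

none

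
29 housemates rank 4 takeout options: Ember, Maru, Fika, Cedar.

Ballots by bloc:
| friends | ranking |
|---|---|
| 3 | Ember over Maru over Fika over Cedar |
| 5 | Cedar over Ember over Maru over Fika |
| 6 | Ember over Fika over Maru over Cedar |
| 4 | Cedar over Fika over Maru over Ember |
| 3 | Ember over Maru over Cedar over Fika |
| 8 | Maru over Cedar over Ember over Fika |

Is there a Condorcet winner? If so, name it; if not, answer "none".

Head-to-head results (29 friends):
Ember vs Maru: Ember is ranked higher on 3+5+6+3 = 17 ballots, Maru on 12. Ember wins 17–12.
Ember vs Fika: Ember preferred on 3+5+6+3+8 = 25 ballots; Ember wins 25–4.
Ember vs Cedar: Ember preferred on 3+6+3 = 12 ballots; Cedar wins 17–12.
Maru vs Fika: 3+5+3+8 = 19 for Maru, 10 for Fika — Maru by 19–10.
Maru vs Cedar: 3+6+3+8 = 20 for Maru, 9 for Cedar — Maru by 20–9.
Fika vs Cedar: 9 to 20, Cedar.
No restaurant is unbeaten: Ember loses to Cedar; Maru loses to Ember; Fika loses to Ember; Cedar loses to Maru. In particular Ember beats Maru beats Cedar beats Ember is a majority cycle — no Condorcet winner exists.

none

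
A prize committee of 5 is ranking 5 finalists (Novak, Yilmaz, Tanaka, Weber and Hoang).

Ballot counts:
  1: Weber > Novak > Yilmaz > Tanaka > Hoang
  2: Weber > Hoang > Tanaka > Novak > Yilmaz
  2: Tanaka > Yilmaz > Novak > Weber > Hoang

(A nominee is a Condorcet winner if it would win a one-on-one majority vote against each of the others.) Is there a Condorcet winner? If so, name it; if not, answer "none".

Weber

Pairwise majorities:
Novak vs Yilmaz: 1+2 = 3 for Novak, 2 for Yilmaz — Novak by 3–2.
Novak vs Tanaka: Novak preferred on 1 ballot; Tanaka wins 4–1.
Novak vs Weber: Novak is ranked higher on 2 ballots, Weber on 3. Weber wins 3–2.
Novak vs Hoang: Novak preferred on 1+2 = 3 ballots; Novak wins 3–2.
Yilmaz vs Tanaka: 1 to 4, Tanaka.
Yilmaz vs Weber: 2 to 3, Weber.
Yilmaz vs Hoang: Yilmaz is ranked higher on 1+2 = 3 ballots, Hoang on 2. Yilmaz wins 3–2.
Tanaka vs Weber: 2 for Tanaka, 3 for Weber — Weber by 3–2.
Tanaka vs Hoang: 1+2 = 3 for Tanaka, 2 for Hoang — Tanaka by 3–2.
Weber vs Hoang: 1+2+2 = 5 for Weber, 0 for Hoang — Weber by 5–0.
Weber defeats every rival head-to-head and is the Condorcet winner.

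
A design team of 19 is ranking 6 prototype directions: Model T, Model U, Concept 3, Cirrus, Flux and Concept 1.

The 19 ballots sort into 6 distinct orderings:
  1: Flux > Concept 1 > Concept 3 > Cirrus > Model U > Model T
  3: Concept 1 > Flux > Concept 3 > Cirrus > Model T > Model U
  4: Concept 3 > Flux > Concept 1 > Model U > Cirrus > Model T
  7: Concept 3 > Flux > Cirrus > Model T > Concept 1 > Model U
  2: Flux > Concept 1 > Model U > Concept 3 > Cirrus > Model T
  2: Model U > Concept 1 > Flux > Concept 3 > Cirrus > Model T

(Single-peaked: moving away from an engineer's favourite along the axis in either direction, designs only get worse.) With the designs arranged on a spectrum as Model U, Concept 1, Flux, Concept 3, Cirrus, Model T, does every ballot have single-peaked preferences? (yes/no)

Axis positions: Model U=1, Concept 1=2, Flux=3, Concept 3=4, Cirrus=5, Model T=6.
Group 1 (peak Flux at position 3): ranking walks positions 3-2-4-5-1-6, expanding outward from the peak — single-peaked.
Group 2 (peak Concept 1 at position 2): ranking walks positions 2-3-4-5-6-1, expanding outward from the peak — single-peaked.
Group 3 (peak Concept 3 at position 4): ranking walks positions 4-3-2-1-5-6, expanding outward from the peak — single-peaked.
Group 4 (peak Concept 3 at position 4): ranking walks positions 4-3-5-6-2-1, expanding outward from the peak — single-peaked.
Group 5 (peak Flux at position 3): ranking walks positions 3-2-1-4-5-6, expanding outward from the peak — single-peaked.
Group 6 (peak Model U at position 1): ranking walks positions 1-2-3-4-5-6, expanding outward from the peak — single-peaked.
Every ranking is single-peaked on this axis.

yes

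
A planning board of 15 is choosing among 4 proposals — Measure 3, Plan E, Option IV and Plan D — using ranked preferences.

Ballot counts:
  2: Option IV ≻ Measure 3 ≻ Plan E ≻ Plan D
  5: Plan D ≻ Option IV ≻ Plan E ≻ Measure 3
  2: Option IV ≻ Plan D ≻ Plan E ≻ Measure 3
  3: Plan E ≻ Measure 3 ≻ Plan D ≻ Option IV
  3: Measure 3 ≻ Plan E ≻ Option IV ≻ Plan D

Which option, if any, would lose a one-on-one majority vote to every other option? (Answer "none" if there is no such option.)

Pairwise majorities:
Measure 3 vs Plan E: Plan E, 10–5.
Measure 3 vs Option IV: Option IV, 9–6.
Measure 3 vs Plan D: 2+3+3 = 8 for Measure 3, 7 for Plan D — Measure 3 by 8–7.
Plan E vs Option IV: Option IV, 9–6.
Plan E vs Plan D: Plan E is ranked higher on 2+3+3 = 8 ballots, Plan D on 7. Plan E wins 8–7.
Option IV vs Plan D: 7 to 8, Plan D.
Every option wins at least one matchup (Measure 3 beats Plan D; Plan E beats Measure 3; Option IV beats Measure 3; Plan D beats Option IV), so there is no Condorcet loser.

none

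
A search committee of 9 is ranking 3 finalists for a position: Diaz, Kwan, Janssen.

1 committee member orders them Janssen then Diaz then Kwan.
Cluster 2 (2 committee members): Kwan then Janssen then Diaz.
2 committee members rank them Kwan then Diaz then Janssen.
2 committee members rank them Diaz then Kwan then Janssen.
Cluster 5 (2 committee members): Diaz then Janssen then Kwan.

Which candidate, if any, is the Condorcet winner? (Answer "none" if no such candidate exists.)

Pairwise majorities:
Diaz–Kwan: Diaz 5–4.
Diaz vs Janssen: Diaz, 6–3.
Kwan vs Janssen: Kwan, 6–3.
Diaz defeats every rival head-to-head and is the Condorcet winner.

Diaz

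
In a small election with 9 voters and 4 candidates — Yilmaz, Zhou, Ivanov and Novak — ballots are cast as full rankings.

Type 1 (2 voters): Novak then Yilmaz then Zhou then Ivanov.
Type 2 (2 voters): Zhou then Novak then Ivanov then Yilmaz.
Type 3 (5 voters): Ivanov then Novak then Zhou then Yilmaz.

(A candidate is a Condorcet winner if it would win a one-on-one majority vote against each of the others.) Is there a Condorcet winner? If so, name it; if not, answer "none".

Ivanov

Check each pair by majority over 9 ballots:
Yilmaz vs Zhou: Yilmaz is ranked higher on 2 ballots, Zhou on 7. Zhou wins 7–2.
Yilmaz vs Ivanov: Yilmaz is ranked higher on 2 ballots, Ivanov on 7. Ivanov wins 7–2.
Yilmaz vs Novak: 0 to 9, Novak.
Zhou vs Ivanov: 4 to 5, Ivanov.
Zhou vs Novak: 2 for Zhou, 7 for Novak — Novak by 7–2.
Ivanov vs Novak: Ivanov is ranked higher on 5 ballots, Novak on 4. Ivanov wins 5–4.
Ivanov beats each of Yilmaz, Zhou, Novak — Ivanov is the Condorcet winner.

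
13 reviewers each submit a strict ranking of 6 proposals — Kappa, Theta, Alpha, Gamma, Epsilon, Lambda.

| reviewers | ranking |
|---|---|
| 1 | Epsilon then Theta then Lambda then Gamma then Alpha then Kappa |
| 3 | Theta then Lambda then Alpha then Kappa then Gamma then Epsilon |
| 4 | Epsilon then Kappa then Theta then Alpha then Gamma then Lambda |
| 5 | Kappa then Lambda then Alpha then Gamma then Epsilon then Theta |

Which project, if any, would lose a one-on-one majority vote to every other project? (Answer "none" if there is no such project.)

none

Head-to-head results (13 reviewers):
Kappa vs Theta: Kappa, 9–4.
Kappa–Alpha: Kappa 9–4.
Kappa vs Gamma: Kappa is ranked higher on 3+4+5 = 12 ballots, Gamma on 1. Kappa wins 12–1.
Kappa vs Epsilon: 8 to 5, Kappa.
Kappa vs Lambda: 4+5 = 9 for Kappa, 4 for Lambda — Kappa by 9–4.
Theta vs Alpha: Theta is ranked higher on 1+3+4 = 8 ballots, Alpha on 5. Theta wins 8–5.
Theta vs Gamma: Theta wins 8–5.
Theta vs Epsilon: Theta is ranked higher on 3 ballots, Epsilon on 10. Epsilon wins 10–3.
Theta vs Lambda: Theta, 8–5.
Alpha vs Gamma: 3+4+5 = 12 for Alpha, 1 for Gamma — Alpha by 12–1.
Alpha vs Epsilon: 3+5 = 8 for Alpha, 5 for Epsilon — Alpha by 8–5.
Alpha vs Lambda: Alpha is ranked higher on 4 ballots, Lambda on 9. Lambda wins 9–4.
Gamma vs Epsilon: 8 to 5, Gamma.
Gamma–Lambda: Lambda 9–4.
Epsilon vs Lambda: Lambda, 8–5.
Every project wins at least one matchup (Kappa beats Theta; Theta beats Alpha; Alpha beats Gamma; Gamma beats Epsilon; Epsilon beats Theta; Lambda beats Alpha), so there is no Condorcet loser.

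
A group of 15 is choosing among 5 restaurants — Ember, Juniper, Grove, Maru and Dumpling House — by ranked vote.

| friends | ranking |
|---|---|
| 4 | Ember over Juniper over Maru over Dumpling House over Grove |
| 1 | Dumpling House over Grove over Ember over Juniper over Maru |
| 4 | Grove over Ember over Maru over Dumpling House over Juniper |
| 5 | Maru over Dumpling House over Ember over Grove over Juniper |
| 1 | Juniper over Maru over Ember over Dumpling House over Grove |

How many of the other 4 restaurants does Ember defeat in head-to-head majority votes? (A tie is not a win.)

Ember against each rival (15 friends):
Ember–Juniper: Ember 14–1.
Ember vs Grove: 4+5+1 = 10 for Ember, 5 for Grove — Ember by 10–5.
Ember vs Maru: Ember, 9–6.
Ember vs Dumpling House: Ember, 9–6.
Ember beats Juniper, Grove, Maru, Dumpling House — 4 pairwise wins.

4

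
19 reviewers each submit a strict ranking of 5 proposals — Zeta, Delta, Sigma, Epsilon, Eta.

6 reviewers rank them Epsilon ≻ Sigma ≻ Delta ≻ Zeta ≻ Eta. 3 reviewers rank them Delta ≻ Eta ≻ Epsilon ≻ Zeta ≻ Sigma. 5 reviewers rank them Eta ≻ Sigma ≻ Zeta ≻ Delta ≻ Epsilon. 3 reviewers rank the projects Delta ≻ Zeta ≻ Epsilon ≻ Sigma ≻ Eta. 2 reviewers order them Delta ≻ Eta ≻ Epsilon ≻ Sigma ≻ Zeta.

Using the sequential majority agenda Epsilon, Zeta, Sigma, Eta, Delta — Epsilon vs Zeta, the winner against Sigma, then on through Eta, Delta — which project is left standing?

Round 1: Epsilon vs Zeta — 11–8, Epsilon advances.
Round 2: Epsilon vs Sigma — 14–5, Epsilon advances.
Round 3: Epsilon vs Eta — 9–10, Eta advances.
Round 4: Eta vs Delta — 5–14, Delta advances.
The agenda winner is Delta.

Delta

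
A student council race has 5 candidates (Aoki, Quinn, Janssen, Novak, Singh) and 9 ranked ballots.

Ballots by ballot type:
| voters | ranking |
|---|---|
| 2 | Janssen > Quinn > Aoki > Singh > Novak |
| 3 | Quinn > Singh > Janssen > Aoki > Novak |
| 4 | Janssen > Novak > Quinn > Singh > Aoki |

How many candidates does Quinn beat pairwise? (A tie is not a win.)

Quinn against each rival (9 voters):
Quinn vs Aoki: Quinn wins 9–0.
Quinn vs Janssen: Janssen wins 6–3.
Quinn vs Novak: Quinn, 5–4.
Quinn–Singh: Quinn 9–0.
Quinn beats Aoki, Novak, Singh; loses to Janssen — 3 pairwise wins.

3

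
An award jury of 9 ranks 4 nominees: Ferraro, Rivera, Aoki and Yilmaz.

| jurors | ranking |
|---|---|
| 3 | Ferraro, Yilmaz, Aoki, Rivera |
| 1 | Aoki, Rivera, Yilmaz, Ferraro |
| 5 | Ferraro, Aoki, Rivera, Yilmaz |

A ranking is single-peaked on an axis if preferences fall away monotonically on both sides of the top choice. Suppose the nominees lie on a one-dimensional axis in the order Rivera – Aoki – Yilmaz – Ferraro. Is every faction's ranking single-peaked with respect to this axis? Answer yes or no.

no

Axis positions: Rivera=1, Aoki=2, Yilmaz=3, Ferraro=4.
Faction 1 (peak Ferraro at position 4): ranking walks positions 4-3-2-1, expanding outward from the peak — single-peaked.
Faction 2 (peak Aoki at position 2): ranking walks positions 2-1-3-4, expanding outward from the peak — single-peaked.
Faction 3: ranking walks positions 4-2-1-3; Aoki is ranked above Yilmaz even though Yilmaz lies between Aoki and the peak Ferraro on the axis — preferences dip and rise again. Not single-peaked.
Faction 3 violates single-peakedness, so the profile is not single-peaked on this axis.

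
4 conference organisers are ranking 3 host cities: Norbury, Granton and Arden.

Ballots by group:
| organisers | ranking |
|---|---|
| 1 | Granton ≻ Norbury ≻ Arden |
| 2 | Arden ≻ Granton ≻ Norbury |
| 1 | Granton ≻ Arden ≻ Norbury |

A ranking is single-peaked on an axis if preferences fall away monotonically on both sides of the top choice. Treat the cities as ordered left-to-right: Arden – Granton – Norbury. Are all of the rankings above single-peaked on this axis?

yes

Axis positions: Arden=1, Granton=2, Norbury=3.
Group 1 (peak Granton at position 2): ranking walks positions 2-3-1, expanding outward from the peak — single-peaked.
Group 2 (peak Arden at position 1): ranking walks positions 1-2-3, expanding outward from the peak — single-peaked.
Group 3 (peak Granton at position 2): ranking walks positions 2-1-3, expanding outward from the peak — single-peaked.
Every ranking is single-peaked on this axis.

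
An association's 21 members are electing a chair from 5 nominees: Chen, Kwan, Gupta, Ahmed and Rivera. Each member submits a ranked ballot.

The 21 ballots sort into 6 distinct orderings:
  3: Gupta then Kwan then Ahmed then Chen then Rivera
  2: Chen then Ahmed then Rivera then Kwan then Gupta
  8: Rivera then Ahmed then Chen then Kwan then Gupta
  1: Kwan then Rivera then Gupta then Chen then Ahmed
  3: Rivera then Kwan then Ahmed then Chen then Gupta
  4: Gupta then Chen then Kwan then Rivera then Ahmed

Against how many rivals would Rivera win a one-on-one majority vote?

Rivera against each rival (21 voters):
Rivera vs Chen: 12 to 9, Rivera.
Rivera vs Kwan: Rivera wins 13–8.
Rivera vs Gupta: 2+8+1+3 = 14 for Rivera, 7 for Gupta — Rivera by 14–7.
Rivera vs Ahmed: Rivera wins 16–5.
Rivera beats Chen, Kwan, Gupta, Ahmed — 4 pairwise wins.

4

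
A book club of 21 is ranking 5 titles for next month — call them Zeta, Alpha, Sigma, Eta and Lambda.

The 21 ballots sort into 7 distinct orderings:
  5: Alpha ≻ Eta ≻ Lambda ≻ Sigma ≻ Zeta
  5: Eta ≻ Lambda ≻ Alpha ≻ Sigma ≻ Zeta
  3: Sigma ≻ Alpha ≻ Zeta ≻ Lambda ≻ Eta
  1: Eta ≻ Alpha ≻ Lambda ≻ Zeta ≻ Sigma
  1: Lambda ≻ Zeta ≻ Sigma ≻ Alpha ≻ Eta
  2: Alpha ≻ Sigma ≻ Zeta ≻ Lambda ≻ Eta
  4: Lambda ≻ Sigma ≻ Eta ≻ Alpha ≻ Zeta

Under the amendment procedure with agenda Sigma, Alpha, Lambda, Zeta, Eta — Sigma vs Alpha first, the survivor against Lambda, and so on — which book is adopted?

Alpha

Round 1: Sigma vs Alpha — 8–13, Alpha advances.
Round 2: Alpha vs Lambda — 11–10, Alpha advances.
Round 3: Alpha vs Zeta — 20–1, Alpha advances.
Round 4: Alpha vs Eta — 11–10, Alpha advances.
The agenda winner is Alpha.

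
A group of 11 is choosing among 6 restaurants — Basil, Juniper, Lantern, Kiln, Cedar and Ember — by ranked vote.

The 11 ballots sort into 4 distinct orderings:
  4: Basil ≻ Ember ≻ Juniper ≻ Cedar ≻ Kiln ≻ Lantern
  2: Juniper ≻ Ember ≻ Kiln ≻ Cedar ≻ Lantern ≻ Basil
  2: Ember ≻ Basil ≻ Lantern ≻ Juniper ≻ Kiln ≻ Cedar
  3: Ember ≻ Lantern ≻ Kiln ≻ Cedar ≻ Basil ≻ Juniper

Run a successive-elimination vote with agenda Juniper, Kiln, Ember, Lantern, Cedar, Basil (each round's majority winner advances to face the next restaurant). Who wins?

Ember

Round 1: Juniper vs Kiln — 8–3, Juniper advances.
Round 2: Juniper vs Ember — 2–9, Ember advances.
Round 3: Ember vs Lantern — 11–0, Ember advances.
Round 4: Ember vs Cedar — 11–0, Ember advances.
Round 5: Ember vs Basil — 7–4, Ember advances.
Ember survives the agenda.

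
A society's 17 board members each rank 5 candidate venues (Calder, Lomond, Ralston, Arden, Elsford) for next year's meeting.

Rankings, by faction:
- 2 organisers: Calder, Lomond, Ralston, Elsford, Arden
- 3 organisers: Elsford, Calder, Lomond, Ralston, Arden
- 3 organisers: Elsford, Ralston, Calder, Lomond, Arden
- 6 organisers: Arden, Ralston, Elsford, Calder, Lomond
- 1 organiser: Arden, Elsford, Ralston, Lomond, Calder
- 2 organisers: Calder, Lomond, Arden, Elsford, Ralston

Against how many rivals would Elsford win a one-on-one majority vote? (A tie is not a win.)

Elsford against each rival (17 organisers):
Elsford vs Calder: Elsford wins 13–4.
Elsford vs Lomond: Elsford preferred on 3+3+6+1 = 13 ballots; Elsford wins 13–4.
Elsford vs Ralston: Elsford wins 9–8.
Elsford vs Arden: Arden, 9–8.
Elsford beats Calder, Lomond, Ralston; loses to Arden — 3 pairwise wins.

3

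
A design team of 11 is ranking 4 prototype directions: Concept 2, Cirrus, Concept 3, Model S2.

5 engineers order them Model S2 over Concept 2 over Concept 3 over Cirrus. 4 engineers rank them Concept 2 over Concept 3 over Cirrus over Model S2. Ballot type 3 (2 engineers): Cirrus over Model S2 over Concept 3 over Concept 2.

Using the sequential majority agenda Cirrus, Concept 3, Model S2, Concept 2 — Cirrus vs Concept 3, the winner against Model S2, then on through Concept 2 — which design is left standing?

Round 1: Cirrus vs Concept 3 — 2–9, Concept 3 advances.
Round 2: Concept 3 vs Model S2 — 4–7, Model S2 advances.
Round 3: Model S2 vs Concept 2 — 7–4, Model S2 advances.
The agenda winner is Model S2.

Model S2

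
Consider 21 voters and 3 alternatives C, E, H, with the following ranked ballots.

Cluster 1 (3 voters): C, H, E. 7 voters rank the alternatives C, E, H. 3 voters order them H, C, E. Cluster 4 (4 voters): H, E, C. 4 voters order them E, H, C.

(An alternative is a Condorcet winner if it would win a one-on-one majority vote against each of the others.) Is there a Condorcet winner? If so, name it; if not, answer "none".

Head-to-head results (21 voters):
C vs E: C is ranked higher on 3+7+3 = 13 ballots, E on 8. C wins 13–8.
C vs H: C is ranked higher on 3+7 = 10 ballots, H on 11. H wins 11–10.
E vs H: 7+4 = 11 for E, 10 for H — E by 11–10.
No alternative is unbeaten: C loses to H; E loses to C; H loses to E. In particular C beats E beats H beats C is a majority cycle — no Condorcet winner exists.

none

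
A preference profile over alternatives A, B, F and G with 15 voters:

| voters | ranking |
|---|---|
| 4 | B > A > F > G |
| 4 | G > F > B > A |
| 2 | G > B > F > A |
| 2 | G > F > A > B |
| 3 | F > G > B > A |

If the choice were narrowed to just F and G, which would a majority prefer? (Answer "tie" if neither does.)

Ballots ranking F above G: 4 + 3 = 7.
Ballots ranking G above F: 15 − 7 = 8.
G wins the head-to-head 8–7.

G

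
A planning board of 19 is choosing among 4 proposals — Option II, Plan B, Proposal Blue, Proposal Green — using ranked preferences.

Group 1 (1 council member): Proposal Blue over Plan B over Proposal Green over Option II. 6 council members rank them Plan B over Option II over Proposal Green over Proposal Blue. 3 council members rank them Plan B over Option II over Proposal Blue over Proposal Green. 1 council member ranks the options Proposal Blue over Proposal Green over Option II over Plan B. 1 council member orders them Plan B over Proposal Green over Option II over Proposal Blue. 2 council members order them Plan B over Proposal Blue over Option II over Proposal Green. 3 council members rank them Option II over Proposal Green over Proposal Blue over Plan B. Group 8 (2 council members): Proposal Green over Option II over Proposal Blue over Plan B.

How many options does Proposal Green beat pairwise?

Proposal Green against each rival (19 council members):
Proposal Green vs Option II: Option II, 14–5.
Proposal Green vs Plan B: Plan B wins 13–6.
Proposal Green vs Proposal Blue: 6+1+3+2 = 12 for Proposal Green, 7 for Proposal Blue — Proposal Green by 12–7.
Proposal Green beats Proposal Blue; loses to Option II, Plan B — 1 pairwise win.

1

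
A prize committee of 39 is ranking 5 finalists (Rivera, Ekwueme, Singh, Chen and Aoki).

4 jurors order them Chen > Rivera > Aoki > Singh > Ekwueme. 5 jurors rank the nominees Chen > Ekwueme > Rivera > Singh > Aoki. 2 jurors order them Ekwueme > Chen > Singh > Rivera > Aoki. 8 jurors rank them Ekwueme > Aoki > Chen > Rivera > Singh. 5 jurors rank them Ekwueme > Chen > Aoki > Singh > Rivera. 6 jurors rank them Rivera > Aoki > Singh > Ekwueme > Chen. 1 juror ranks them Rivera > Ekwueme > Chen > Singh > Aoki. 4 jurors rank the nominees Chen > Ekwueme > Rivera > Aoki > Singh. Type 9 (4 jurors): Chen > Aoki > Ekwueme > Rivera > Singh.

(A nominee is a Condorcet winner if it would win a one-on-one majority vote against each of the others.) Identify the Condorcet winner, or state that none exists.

Ekwueme

Check each pair by majority over 39 ballots:
Rivera vs Ekwueme: 11 to 28, Ekwueme.
Rivera vs Singh: Rivera preferred on 32 ballots; Rivera wins 32–7.
Rivera vs Chen: 6+1 = 7 for Rivera, 32 for Chen — Chen by 32–7.
Rivera vs Aoki: Rivera is ranked higher on 4+5+2+6+1+4 = 22 ballots, Aoki on 17. Rivera wins 22–17.
Ekwueme vs Singh: Ekwueme preferred on 29 ballots; Ekwueme wins 29–10.
Ekwueme vs Chen: 22 to 17, Ekwueme.
Ekwueme vs Aoki: Ekwueme is ranked higher on 5+2+8+5+1+4 = 25 ballots, Aoki on 14. Ekwueme wins 25–14.
Singh vs Chen: Singh is ranked higher on 6 ballots, Chen on 33. Chen wins 33–6.
Singh vs Aoki: Singh is ranked higher on 5+2+1 = 8 ballots, Aoki on 31. Aoki wins 31–8.
Chen vs Aoki: Chen is ranked higher on 25 ballots, Aoki on 14. Chen wins 25–14.
Only Ekwueme has no losses; Ekwueme is the Condorcet winner.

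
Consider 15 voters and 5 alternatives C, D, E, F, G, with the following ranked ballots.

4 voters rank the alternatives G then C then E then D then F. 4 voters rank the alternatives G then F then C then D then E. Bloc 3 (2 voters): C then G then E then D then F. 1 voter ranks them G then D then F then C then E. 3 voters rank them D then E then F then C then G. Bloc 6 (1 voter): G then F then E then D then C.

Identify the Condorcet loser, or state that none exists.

Pairwise majorities:
C–D: C 10–5.
C vs E: C is ranked higher on 4+4+2+1 = 11 ballots, E on 4. C wins 11–4.
C vs F: F, 9–6.
C–G: G 10–5.
D vs E: D, 8–7.
D vs F: 4+2+1+3 = 10 for D, 5 for F — D by 10–5.
D vs G: 3 to 12, G.
E vs F: E wins 9–6.
E vs G: E preferred on 3 ballots; G wins 12–3.
F vs G: F preferred on 3 ballots; G wins 12–3.
Every alternative wins at least one matchup (C beats D; D beats E; E beats F; F beats C; G beats C), so there is no Condorcet loser.

none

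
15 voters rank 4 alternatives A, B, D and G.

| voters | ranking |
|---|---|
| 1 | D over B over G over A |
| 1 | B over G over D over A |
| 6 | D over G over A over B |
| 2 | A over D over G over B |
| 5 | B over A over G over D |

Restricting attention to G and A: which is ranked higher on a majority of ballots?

G

Ballots ranking G above A: 1 + 1 + 6 = 8.
Ballots ranking A above G: 15 − 8 = 7.
G wins the head-to-head 8–7.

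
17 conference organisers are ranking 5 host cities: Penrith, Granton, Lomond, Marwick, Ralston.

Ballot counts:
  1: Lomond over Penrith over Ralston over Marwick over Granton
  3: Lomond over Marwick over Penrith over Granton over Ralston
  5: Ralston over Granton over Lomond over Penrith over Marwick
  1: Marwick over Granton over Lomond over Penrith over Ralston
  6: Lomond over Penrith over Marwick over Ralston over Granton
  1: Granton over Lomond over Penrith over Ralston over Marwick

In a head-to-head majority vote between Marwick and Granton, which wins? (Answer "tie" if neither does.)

Ballots ranking Marwick above Granton: 1 + 3 + 1 + 6 = 11.
Ballots ranking Granton above Marwick: 17 − 11 = 6.
Marwick wins the head-to-head 11–6.

Marwick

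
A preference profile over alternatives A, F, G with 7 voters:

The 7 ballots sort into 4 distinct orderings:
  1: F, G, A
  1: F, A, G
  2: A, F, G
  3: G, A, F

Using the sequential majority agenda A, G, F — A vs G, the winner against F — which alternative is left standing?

F

Round 1: A vs G — 3–4, G advances.
Round 2: G vs F — 3–4, F advances.
The agenda winner is F.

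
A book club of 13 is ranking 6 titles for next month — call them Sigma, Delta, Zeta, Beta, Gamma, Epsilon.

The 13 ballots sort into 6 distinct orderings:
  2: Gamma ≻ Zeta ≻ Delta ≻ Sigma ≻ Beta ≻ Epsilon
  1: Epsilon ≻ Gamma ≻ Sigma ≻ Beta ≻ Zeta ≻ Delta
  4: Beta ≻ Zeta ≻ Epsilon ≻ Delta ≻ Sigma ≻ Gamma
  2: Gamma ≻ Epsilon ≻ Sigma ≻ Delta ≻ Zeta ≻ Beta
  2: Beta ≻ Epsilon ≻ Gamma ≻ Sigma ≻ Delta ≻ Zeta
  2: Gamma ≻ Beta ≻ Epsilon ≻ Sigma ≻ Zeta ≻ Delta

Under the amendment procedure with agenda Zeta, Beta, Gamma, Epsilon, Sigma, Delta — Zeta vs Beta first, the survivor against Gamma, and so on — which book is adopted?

Epsilon

Round 1: Zeta vs Beta — 4–9, Beta advances.
Round 2: Beta vs Gamma — 6–7, Gamma advances.
Round 3: Gamma vs Epsilon — 6–7, Epsilon advances.
Round 4: Epsilon vs Sigma — 11–2, Epsilon advances.
Round 5: Epsilon vs Delta — 11–2, Epsilon advances.
The agenda winner is Epsilon.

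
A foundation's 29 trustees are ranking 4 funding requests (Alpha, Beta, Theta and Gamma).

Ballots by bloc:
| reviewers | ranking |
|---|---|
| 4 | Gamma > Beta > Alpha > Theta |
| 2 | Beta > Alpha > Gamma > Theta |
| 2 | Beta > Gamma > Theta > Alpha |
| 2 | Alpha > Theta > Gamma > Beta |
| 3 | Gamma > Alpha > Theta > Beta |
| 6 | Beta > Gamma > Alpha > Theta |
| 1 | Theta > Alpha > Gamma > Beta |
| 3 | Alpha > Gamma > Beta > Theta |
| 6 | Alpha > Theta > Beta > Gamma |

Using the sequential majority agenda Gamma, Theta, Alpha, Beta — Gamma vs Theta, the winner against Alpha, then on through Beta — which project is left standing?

Round 1: Gamma vs Theta — 20–9, Gamma advances.
Round 2: Gamma vs Alpha — 15–14, Gamma advances.
Round 3: Gamma vs Beta — 13–16, Beta advances.
The agenda winner is Beta.

Beta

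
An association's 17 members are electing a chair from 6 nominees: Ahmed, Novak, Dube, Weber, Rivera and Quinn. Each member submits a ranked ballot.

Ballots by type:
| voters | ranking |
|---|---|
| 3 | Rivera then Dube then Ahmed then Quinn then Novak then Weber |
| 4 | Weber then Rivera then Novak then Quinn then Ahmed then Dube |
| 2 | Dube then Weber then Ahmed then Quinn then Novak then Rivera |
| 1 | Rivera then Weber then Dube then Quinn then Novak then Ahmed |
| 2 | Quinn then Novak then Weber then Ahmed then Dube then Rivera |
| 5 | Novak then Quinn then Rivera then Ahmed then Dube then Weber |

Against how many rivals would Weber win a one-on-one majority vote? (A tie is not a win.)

1

Weber against each rival (17 voters):
Weber vs Ahmed: Weber preferred on 4+2+1+2 = 9 ballots; Weber wins 9–8.
Weber vs Novak: Novak, 10–7.
Weber vs Dube: Weber preferred on 4+1+2 = 7 ballots; Dube wins 10–7.
Weber vs Rivera: 8 to 9, Rivera.
Weber vs Quinn: 4+2+1 = 7 for Weber, 10 for Quinn — Quinn by 10–7.
Weber beats Ahmed; loses to Novak, Dube, Rivera, Quinn — 1 pairwise win.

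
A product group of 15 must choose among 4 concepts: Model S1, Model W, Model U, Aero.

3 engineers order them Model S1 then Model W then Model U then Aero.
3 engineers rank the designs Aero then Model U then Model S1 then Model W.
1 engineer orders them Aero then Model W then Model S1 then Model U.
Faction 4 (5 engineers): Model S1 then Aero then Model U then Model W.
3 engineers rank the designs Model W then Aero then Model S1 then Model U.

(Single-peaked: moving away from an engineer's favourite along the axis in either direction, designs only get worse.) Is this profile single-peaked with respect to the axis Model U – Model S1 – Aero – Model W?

no

Axis positions: Model U=1, Model S1=2, Aero=3, Model W=4.
Faction 1: ranking walks positions 2-4-1-3; Model W is ranked above Aero even though Aero lies between Model W and the peak Model S1 on the axis — preferences dip and rise again. Not single-peaked.
Faction 2: ranking walks positions 3-1-2-4; Model U is ranked above Model S1 even though Model S1 lies between Model U and the peak Aero on the axis — preferences dip and rise again. Not single-peaked.
Faction 3 (peak Aero at position 3): ranking walks positions 3-4-2-1, expanding outward from the peak — single-peaked.
Faction 4 (peak Model S1 at position 2): ranking walks positions 2-3-1-4, expanding outward from the peak — single-peaked.
Faction 5 (peak Model W at position 4): ranking walks positions 4-3-2-1, expanding outward from the peak — single-peaked.
Faction 1 violates single-peakedness, so the profile is not single-peaked on this axis.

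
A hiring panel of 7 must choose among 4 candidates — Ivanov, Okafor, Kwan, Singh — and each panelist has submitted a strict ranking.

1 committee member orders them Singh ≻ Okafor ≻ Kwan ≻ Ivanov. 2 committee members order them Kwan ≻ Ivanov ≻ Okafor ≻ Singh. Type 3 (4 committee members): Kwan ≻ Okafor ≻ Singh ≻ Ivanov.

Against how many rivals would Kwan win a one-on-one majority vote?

Kwan against each rival (7 committee members):
Kwan vs Ivanov: Kwan, 7–0.
Kwan vs Okafor: Kwan, 6–1.
Kwan vs Singh: 2+4 = 6 for Kwan, 1 for Singh — Kwan by 6–1.
Kwan beats Ivanov, Okafor, Singh — 3 pairwise wins.

3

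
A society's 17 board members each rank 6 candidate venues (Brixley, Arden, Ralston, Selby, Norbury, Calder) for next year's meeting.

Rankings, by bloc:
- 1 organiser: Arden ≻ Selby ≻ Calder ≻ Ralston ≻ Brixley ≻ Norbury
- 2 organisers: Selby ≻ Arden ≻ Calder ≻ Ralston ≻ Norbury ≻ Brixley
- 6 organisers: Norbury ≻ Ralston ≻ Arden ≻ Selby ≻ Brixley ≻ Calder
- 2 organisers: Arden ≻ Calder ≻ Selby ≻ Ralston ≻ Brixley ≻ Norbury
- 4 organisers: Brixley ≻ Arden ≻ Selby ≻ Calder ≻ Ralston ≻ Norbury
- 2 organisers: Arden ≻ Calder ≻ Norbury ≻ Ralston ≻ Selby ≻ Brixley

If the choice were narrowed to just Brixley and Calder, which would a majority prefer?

Ballots ranking Brixley above Calder: 6 + 4 = 10.
Ballots ranking Calder above Brixley: 17 − 10 = 7.
Brixley wins the head-to-head 10–7.

Brixley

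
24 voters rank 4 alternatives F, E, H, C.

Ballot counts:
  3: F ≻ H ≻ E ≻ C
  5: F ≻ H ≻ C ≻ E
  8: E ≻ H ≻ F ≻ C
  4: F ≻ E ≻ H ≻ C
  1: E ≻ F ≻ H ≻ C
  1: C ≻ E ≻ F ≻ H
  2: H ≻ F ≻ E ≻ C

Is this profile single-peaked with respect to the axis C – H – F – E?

no

Axis positions: C=1, H=2, F=3, E=4.
Type 1 (peak F at position 3): ranking walks positions 3-2-4-1, expanding outward from the peak — single-peaked.
Type 2 (peak F at position 3): ranking walks positions 3-2-1-4, expanding outward from the peak — single-peaked.
Type 3: ranking walks positions 4-2-3-1; H is ranked above F even though F lies between H and the peak E on the axis — preferences dip and rise again. Not single-peaked.
Type 4 (peak F at position 3): ranking walks positions 3-4-2-1, expanding outward from the peak — single-peaked.
Type 5 (peak E at position 4): ranking walks positions 4-3-2-1, expanding outward from the peak — single-peaked.
Type 6: ranking walks positions 1-4-3-2; E is ranked above H even though H lies between E and the peak C on the axis — preferences dip and rise again. Not single-peaked.
Type 7 (peak H at position 2): ranking walks positions 2-3-4-1, expanding outward from the peak — single-peaked.
Type 3 violates single-peakedness, so the profile is not single-peaked on this axis.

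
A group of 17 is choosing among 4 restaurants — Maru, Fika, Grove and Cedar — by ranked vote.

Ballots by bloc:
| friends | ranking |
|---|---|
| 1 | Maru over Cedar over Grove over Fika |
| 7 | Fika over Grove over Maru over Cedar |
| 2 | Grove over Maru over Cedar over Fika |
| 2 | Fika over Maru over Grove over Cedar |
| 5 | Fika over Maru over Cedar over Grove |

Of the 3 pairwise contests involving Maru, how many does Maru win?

Maru against each rival (17 friends):
Maru vs Fika: Maru is ranked higher on 1+2 = 3 ballots, Fika on 14. Fika wins 14–3.
Maru vs Grove: Grove wins 9–8.
Maru vs Cedar: Maru is ranked higher on 1+7+2+2+5 = 17 ballots, Cedar on 0. Maru wins 17–0.
Maru beats Cedar; loses to Fika, Grove — 1 pairwise win.

1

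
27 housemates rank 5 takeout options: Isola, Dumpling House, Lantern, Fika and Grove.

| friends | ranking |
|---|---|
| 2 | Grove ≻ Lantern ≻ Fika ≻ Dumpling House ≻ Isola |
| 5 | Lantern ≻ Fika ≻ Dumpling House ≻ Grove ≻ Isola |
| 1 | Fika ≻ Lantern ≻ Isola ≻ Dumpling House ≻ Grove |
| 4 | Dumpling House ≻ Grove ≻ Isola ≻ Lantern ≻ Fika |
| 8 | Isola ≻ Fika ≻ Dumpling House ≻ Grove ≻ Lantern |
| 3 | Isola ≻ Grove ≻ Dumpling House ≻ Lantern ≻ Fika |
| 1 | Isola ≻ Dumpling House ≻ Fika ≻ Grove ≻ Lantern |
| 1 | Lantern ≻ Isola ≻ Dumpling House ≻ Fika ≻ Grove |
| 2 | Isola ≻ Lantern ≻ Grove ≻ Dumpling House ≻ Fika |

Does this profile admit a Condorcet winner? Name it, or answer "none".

Isola

Check each pair by majority over 27 ballots:
Isola vs Dumpling House: Isola is ranked higher on 1+8+3+1+1+2 = 16 ballots, Dumpling House on 11. Isola wins 16–11.
Isola vs Lantern: 4+8+3+1+2 = 18 for Isola, 9 for Lantern — Isola by 18–9.
Isola–Fika: Isola 19–8.
Isola vs Grove: Isola preferred on 1+8+3+1+1+2 = 16 ballots; Isola wins 16–11.
Dumpling House vs Lantern: Dumpling House wins 16–11.
Dumpling House–Fika: Fika 16–11.
Dumpling House vs Grove: 5+1+4+8+1+1 = 20 for Dumpling House, 7 for Grove — Dumpling House by 20–7.
Lantern vs Fika: Lantern wins 17–10.
Lantern vs Grove: 9 to 18, Grove.
Fika vs Grove: Fika, 16–11.
Only Isola has no losses; Isola is the Condorcet winner.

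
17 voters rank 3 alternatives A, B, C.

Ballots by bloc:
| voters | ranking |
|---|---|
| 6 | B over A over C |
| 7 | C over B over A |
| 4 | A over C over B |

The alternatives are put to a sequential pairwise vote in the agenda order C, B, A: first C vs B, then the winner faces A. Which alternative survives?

A

Round 1: C vs B — 11–6, C advances.
Round 2: C vs A — 7–10, A advances.
The agenda winner is A.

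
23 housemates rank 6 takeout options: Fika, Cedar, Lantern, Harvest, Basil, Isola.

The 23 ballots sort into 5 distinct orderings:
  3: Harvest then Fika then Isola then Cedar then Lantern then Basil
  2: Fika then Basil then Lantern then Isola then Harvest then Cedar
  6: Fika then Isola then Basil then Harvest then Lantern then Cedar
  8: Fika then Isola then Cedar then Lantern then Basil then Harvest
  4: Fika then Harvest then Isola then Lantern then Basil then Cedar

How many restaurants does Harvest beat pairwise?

2

Harvest against each rival (23 friends):
Harvest vs Fika: Harvest is ranked higher on 3 ballots, Fika on 20. Fika wins 20–3.
Harvest vs Cedar: Harvest preferred on 3+2+6+4 = 15 ballots; Harvest wins 15–8.
Harvest vs Lantern: 13 to 10, Harvest.
Harvest vs Basil: Basil wins 16–7.
Harvest vs Isola: Harvest is ranked higher on 3+4 = 7 ballots, Isola on 16. Isola wins 16–7.
Harvest beats Cedar, Lantern; loses to Fika, Basil, Isola — 2 pairwise wins.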